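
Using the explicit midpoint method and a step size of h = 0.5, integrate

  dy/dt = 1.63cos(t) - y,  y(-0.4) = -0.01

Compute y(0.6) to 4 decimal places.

Midpoint: k1 = f(t_n, y_n); k2 = f(t_n + h/2, y_n + (h/2)·k1); y_{n+1} = y_n + h·k2.
t=-0.400000, y=-0.010000:
  k1 = f(-0.400000, -0.010000) = 1.511329
  k2 = f(-0.150000, 0.367832) = 1.243865
  y ← -0.010000 + 0.5·1.243865 = 0.611932
t=0.100000, y=0.611932:
  k1 = f(0.100000, 0.611932) = 1.009925
  k2 = f(0.350000, 0.864413) = 0.666764
  y ← 0.611932 + 0.5·0.666764 = 0.945314
y(0.6) ≈ 0.9453

0.9453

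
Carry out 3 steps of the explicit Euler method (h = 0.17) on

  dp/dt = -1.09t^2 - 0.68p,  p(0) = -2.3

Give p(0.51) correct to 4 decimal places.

Euler: p_{n+1} = p_n + h·f(t_n, p_n).
t=0.000000, p=-2.300000: f=1.564000 → p ← -2.300000 + 0.17·1.564000 = -2.034120
t=0.170000, p=-2.034120: f=1.351701 → p ← -2.034120 + 0.17·1.351701 = -1.804331
t=0.340000, p=-1.804331: f=1.100941 → p ← -1.804331 + 0.17·1.100941 = -1.617171
p(0.51) ≈ -1.6172

-1.6172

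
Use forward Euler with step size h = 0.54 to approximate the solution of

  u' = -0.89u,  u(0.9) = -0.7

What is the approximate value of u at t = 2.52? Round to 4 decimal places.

-0.0981

Euler: u_{n+1} = u_n + h·f(t_n, u_n).
t=0.900000, u=-0.700000: f=0.623000 → u ← -0.700000 + 0.54·0.623000 = -0.363580
t=1.440000, u=-0.363580: f=0.323586 → u ← -0.363580 + 0.54·0.323586 = -0.188843
t=1.980000, u=-0.188843: f=0.168071 → u ← -0.188843 + 0.54·0.168071 = -0.098085
u(2.52) ≈ -0.0981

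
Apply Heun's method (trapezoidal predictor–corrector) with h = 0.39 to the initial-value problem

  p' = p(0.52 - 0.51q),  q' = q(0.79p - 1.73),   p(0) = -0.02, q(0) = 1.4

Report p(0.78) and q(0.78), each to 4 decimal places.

-0.0224, 0.4249

Heun on (p,q): k1 = f(t_n, state_n); k2 = f(t_n + h, state_n + h·k1); state_{n+1} = state_n + (h/2)·(k1 + k2).
0.000000: (-0.020000, 1.400000)
  k1 = (0.003880, -2.444120)
  predictor → (-0.018487, 0.446793)
  k2 = (-0.005401, -0.779477)
  → (-0.020297, 0.771398)
0.390000: (-0.020297, 0.771398)
  k1 = (-0.002569, -1.346888)
  predictor → (-0.021299, 0.246112)
  k2 = (-0.008402, -0.429915)
  → (-0.022436, 0.424922)
(p(0.78), q(0.78)) ≈ (-0.0224, 0.4249)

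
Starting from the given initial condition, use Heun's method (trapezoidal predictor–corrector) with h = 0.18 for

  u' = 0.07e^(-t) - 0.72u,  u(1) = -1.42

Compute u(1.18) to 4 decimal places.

-1.2439

Heun: k1 = f(t_n, u_n); k2 = f(t_n + h, u_n + h·k1); u_{n+1} = u_n + (h/2)·(k1 + k2).
t=1.000000, u=-1.420000:
  k1 = f(1.000000, -1.420000) = 1.048152
  k2 = f(1.180000, -1.231333) = 0.908069
  u ← -1.420000 + (0.18/2)·(1.048152 + 0.908069) = -1.243940
u(1.18) ≈ -1.2439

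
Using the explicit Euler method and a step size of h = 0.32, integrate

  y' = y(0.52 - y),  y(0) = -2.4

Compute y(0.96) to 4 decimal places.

-62.8695

Euler: y_{n+1} = y_n + h·f(x_n, y_n).
x=0.000000, y=-2.400000: f=-7.008000 → y ← -2.400000 + 0.32·(-7.008000) = -4.642560
x=0.320000, y=-4.642560: f=-23.967495 → y ← -4.642560 + 0.32·(-23.967495) = -12.312158
x=0.640000, y=-12.312158: f=-157.991563 → y ← -12.312158 + 0.32·(-157.991563) = -62.869458
y(0.96) ≈ -62.8695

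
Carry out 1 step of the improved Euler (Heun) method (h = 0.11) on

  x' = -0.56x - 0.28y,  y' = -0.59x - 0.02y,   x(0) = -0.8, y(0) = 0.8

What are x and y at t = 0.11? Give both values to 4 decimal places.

-0.7769, 0.8493

Heun on (x,y): k1 = f(t_n, state_n); k2 = f(t_n + h, state_n + h·k1); state_{n+1} = state_n + (h/2)·(k1 + k2).
0.000000: (-0.800000, 0.800000)
  k1 = (0.224000, 0.456000)
  predictor → (-0.775360, 0.850160)
  k2 = (0.196157, 0.440459)
  → (-0.776891, 0.849305)
(x(0.11), y(0.11)) ≈ (-0.7769, 0.8493)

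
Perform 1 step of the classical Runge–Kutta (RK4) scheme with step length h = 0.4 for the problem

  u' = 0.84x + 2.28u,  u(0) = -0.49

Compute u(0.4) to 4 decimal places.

-1.1244

RK4: k1 = f(x_n, u_n); k2 = f(x_n + h/2, u_n + (h/2)·k1); k3 = f(x_n + h/2, u_n + (h/2)·k2); k4 = f(x_n + h, u_n + h·k3); u_{n+1} = u_n + (h/6)·(k1 + 2k2 + 2k3 + k4).
x=0.000000, u=-0.490000:
  k1 = f(0.000000, -0.490000) = -1.117200
  k2 = f(0.200000, -0.713440) = -1.458643
  k3 = f(0.200000, -0.781729) = -1.614341
  k4 = f(0.400000, -1.135737) = -2.253479
  u ← -0.490000 + (0.4/6)·(k1 + 2k2 + 2k3 + k4) = -1.124443
u(0.4) ≈ -1.1244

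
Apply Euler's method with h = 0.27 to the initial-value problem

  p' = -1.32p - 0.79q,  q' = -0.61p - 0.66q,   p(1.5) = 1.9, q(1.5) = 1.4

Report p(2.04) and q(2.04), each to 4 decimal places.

Euler on (p,q): p_{n+1} = p_n + h·p', q_{n+1} = q_n + h·q'.
1.500000: (1.900000, 1.400000); f=(-3.614000, -2.083000) → (0.924220, 0.837590)
1.770000: (0.924220, 0.837590); f=(-1.881666, -1.116584) → (0.416170, 0.536112)
(p(2.04), q(2.04)) ≈ (0.4162, 0.5361)

0.4162, 0.5361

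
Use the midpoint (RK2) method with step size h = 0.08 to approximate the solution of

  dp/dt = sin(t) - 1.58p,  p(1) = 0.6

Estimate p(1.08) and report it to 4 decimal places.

0.5937

Midpoint: k1 = f(t_n, p_n); k2 = f(t_n + h/2, p_n + (h/2)·k1); p_{n+1} = p_n + h·k2.
t=1.000000, p=0.600000:
  k1 = f(1.000000, 0.600000) = -0.106529
  k2 = f(1.040000, 0.595739) = -0.078863
  p ← 0.600000 + 0.08·(-0.078863) = 0.593691
p(1.08) ≈ 0.5937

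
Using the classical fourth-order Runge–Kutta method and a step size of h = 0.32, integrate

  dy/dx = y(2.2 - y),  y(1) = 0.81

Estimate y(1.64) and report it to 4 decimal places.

1.5494

RK4: k1 = f(x_n, y_n); k2 = f(x_n + h/2, y_n + (h/2)·k1); k3 = f(x_n + h/2, y_n + (h/2)·k2); k4 = f(x_n + h, y_n + h·k3); y_{n+1} = y_n + (h/6)·(k1 + 2k2 + 2k3 + k4).
x=1.000000, y=0.810000:
  k1 = f(1.000000, 0.810000) = 1.125900
  k2 = f(1.160000, 0.990144) = 1.197932
  k3 = f(1.160000, 1.001669) = 1.200331
  k4 = f(1.320000, 1.194106) = 1.201144
  y ← 0.810000 + (0.32/6)·(k1 + 2k2 + 2k3 + k4) = 1.189924
x=1.320000, y=1.189924:
  k1 = f(1.320000, 1.189924) = 1.201914
  k2 = f(1.480000, 1.382230) = 1.130346
  k3 = f(1.480000, 1.370779) = 1.136679
  k4 = f(1.640000, 1.553661) = 1.004192
  y ← 1.189924 + (0.32/6)·(k1 + 2k2 + 2k3 + k4) = 1.549399
y(1.64) ≈ 1.5494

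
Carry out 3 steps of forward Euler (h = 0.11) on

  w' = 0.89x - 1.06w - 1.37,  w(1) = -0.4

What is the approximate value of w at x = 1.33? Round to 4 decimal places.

Euler: w_{n+1} = w_n + h·f(x_n, w_n).
x=1.000000, w=-0.400000: f=-0.056000 → w ← -0.400000 + 0.11·(-0.056000) = -0.406160
x=1.110000, w=-0.406160: f=0.048430 → w ← -0.406160 + 0.11·0.048430 = -0.400833
x=1.220000, w=-0.400833: f=0.140683 → w ← -0.400833 + 0.11·0.140683 = -0.385358
w(1.33) ≈ -0.3854

-0.3854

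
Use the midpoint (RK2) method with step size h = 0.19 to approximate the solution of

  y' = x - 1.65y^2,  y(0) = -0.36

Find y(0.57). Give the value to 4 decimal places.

-0.3338

Midpoint: k1 = f(x_n, y_n); k2 = f(x_n + h/2, y_n + (h/2)·k1); y_{n+1} = y_n + h·k2.
x=0.000000, y=-0.360000:
  k1 = f(0.000000, -0.360000) = -0.213840
  k2 = f(0.095000, -0.380315) = -0.143655
  y ← -0.360000 + 0.19·(-0.143655) = -0.387294
x=0.190000, y=-0.387294:
  k1 = f(0.190000, -0.387294) = -0.057495
  k2 = f(0.285000, -0.392756) = 0.030475
  y ← -0.387294 + 0.19·0.030475 = -0.381504
x=0.380000, y=-0.381504:
  k1 = f(0.380000, -0.381504) = 0.139850
  k2 = f(0.475000, -0.368218) = 0.251285
  y ← -0.381504 + 0.19·0.251285 = -0.333760
y(0.57) ≈ -0.3338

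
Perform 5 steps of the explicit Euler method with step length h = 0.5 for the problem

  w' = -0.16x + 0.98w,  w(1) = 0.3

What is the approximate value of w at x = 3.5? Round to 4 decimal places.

0.5187

Euler: w_{n+1} = w_n + h·f(x_n, w_n).
x=1.000000, w=0.300000: f=0.134000 → w ← 0.300000 + 0.5·0.134000 = 0.367000
x=1.500000, w=0.367000: f=0.119660 → w ← 0.367000 + 0.5·0.119660 = 0.426830
x=2.000000, w=0.426830: f=0.098293 → w ← 0.426830 + 0.5·0.098293 = 0.475977
x=2.500000, w=0.475977: f=0.066457 → w ← 0.475977 + 0.5·0.066457 = 0.509205
x=3.000000, w=0.509205: f=0.019021 → w ← 0.509205 + 0.5·0.019021 = 0.518716
w(3.5) ≈ 0.5187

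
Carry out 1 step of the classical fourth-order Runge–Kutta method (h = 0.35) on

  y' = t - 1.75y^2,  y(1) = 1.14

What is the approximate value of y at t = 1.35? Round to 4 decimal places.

RK4: k1 = f(t_n, y_n); k2 = f(t_n + h/2, y_n + (h/2)·k1); k3 = f(t_n + h/2, y_n + (h/2)·k2); k4 = f(t_n + h, y_n + h·k3); y_{n+1} = y_n + (h/6)·(k1 + 2k2 + 2k3 + k4).
t=1.000000, y=1.140000:
  k1 = f(1.000000, 1.140000) = -1.274300
  k2 = f(1.175000, 0.916997) = -0.296548
  k3 = f(1.175000, 1.088104) = -0.896949
  k4 = f(1.350000, 0.826068) = 0.155820
  y ← 1.140000 + (0.35/6)·(k1 + 2k2 + 2k3 + k4) = 0.935514
y(1.35) ≈ 0.9355

0.9355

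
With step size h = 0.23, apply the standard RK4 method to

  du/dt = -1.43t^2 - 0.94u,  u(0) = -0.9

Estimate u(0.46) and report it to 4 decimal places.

RK4: k1 = f(t_n, u_n); k2 = f(t_n + h/2, u_n + (h/2)·k1); k3 = f(t_n + h/2, u_n + (h/2)·k2); k4 = f(t_n + h, u_n + h·k3); u_{n+1} = u_n + (h/6)·(k1 + 2k2 + 2k3 + k4).
t=0.000000, u=-0.900000:
  k1 = f(0.000000, -0.900000) = 0.846000
  k2 = f(0.115000, -0.802710) = 0.735636
  k3 = f(0.115000, -0.815402) = 0.747566
  k4 = f(0.230000, -0.728060) = 0.608729
  u ← -0.900000 + (0.23/6)·(k1 + 2k2 + 2k3 + k4) = -0.730523
t=0.230000, u=-0.730523:
  k1 = f(0.230000, -0.730523) = 0.611045
  k2 = f(0.345000, -0.660253) = 0.450432
  k3 = f(0.345000, -0.678724) = 0.467794
  k4 = f(0.460000, -0.622931) = 0.282967
  u ← -0.730523 + (0.23/6)·(k1 + 2k2 + 2k3 + k4) = -0.625855
u(0.46) ≈ -0.6259

-0.6259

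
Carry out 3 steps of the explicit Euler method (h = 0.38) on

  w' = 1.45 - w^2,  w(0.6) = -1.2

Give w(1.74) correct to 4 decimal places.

Euler: w_{n+1} = w_n + h·f(x_n, w_n).
x=0.600000, w=-1.200000: f=0.010000 → w ← -1.200000 + 0.38·0.010000 = -1.196200
x=0.980000, w=-1.196200: f=0.019106 → w ← -1.196200 + 0.38·0.019106 = -1.188940
x=1.360000, w=-1.188940: f=0.036422 → w ← -1.188940 + 0.38·0.036422 = -1.175100
w(1.74) ≈ -1.1751

-1.1751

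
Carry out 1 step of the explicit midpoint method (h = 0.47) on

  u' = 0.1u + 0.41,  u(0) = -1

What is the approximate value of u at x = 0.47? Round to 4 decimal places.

-0.8509

Midpoint: k1 = f(x_n, u_n); k2 = f(x_n + h/2, u_n + (h/2)·k1); u_{n+1} = u_n + h·k2.
x=0.000000, u=-1.000000:
  k1 = f(0.000000, -1.000000) = 0.310000
  k2 = f(0.235000, -0.927150) = 0.317285
  u ← -1.000000 + 0.47·0.317285 = -0.850876
u(0.47) ≈ -0.8509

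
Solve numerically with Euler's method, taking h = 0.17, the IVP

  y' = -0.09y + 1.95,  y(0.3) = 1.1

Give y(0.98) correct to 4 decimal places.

Euler: y_{n+1} = y_n + h·f(x_n, y_n).
x=0.300000, y=1.100000: f=1.851000 → y ← 1.100000 + 0.17·1.851000 = 1.414670
x=0.470000, y=1.414670: f=1.822680 → y ← 1.414670 + 0.17·1.822680 = 1.724526
x=0.640000, y=1.724526: f=1.794793 → y ← 1.724526 + 0.17·1.794793 = 2.029640
x=0.810000, y=2.029640: f=1.767332 → y ← 2.029640 + 0.17·1.767332 = 2.330087
y(0.98) ≈ 2.3301

2.3301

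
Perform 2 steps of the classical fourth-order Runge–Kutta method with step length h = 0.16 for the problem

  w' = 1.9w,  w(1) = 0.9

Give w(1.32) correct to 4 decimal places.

RK4: k1 = f(x_n, w_n); k2 = f(x_n + h/2, w_n + (h/2)·k1); k3 = f(x_n + h/2, w_n + (h/2)·k2); k4 = f(x_n + h, w_n + h·k3); w_{n+1} = w_n + (h/6)·(k1 + 2k2 + 2k3 + k4).
x=1.000000, w=0.900000:
  k1 = f(1.000000, 0.900000) = 1.710000
  k2 = f(1.080000, 1.036800) = 1.969920
  k3 = f(1.080000, 1.057594) = 2.009428
  k4 = f(1.160000, 1.221508) = 2.320866
  w ← 0.900000 + (0.16/6)·(k1 + 2k2 + 2k3 + k4) = 1.219722
x=1.160000, w=1.219722:
  k1 = f(1.160000, 1.219722) = 2.317471
  k2 = f(1.240000, 1.405119) = 2.669727
  k3 = f(1.240000, 1.433300) = 2.723270
  k4 = f(1.320000, 1.655445) = 3.145345
  w ← 1.219722 + (0.16/6)·(k1 + 2k2 + 2k3 + k4) = 1.653023
w(1.32) ≈ 1.6530

1.6530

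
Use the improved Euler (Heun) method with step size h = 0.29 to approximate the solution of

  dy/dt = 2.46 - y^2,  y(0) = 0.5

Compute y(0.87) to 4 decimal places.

1.4156

Heun: k1 = f(t_n, y_n); k2 = f(t_n + h, y_n + h·k1); y_{n+1} = y_n + (h/2)·(k1 + k2).
t=0.000000, y=0.500000:
  k1 = f(0.000000, 0.500000) = 2.210000
  k2 = f(0.290000, 1.140900) = 1.158347
  y ← 0.500000 + (0.29/2)·(2.210000 + 1.158347) = 0.988410
t=0.290000, y=0.988410:
  k1 = f(0.290000, 0.988410) = 1.483045
  k2 = f(0.580000, 1.418493) = 0.447876
  y ← 0.988410 + (0.29/2)·(1.483045 + 0.447876) = 1.268394
t=0.580000, y=1.268394:
  k1 = f(0.580000, 1.268394) = 0.851177
  k2 = f(0.870000, 1.515235) = 0.164062
  y ← 1.268394 + (0.29/2)·(0.851177 + 0.164062) = 1.415604
y(0.87) ≈ 1.4156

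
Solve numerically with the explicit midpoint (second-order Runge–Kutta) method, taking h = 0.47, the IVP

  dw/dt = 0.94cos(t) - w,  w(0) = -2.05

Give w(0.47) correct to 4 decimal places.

-0.9871

Midpoint: k1 = f(t_n, w_n); k2 = f(t_n + h/2, w_n + (h/2)·k1); w_{n+1} = w_n + h·k2.
t=0.000000, w=-2.050000:
  k1 = f(0.000000, -2.050000) = 2.990000
  k2 = f(0.235000, -1.347350) = 2.261513
  w ← -2.050000 + 0.47·2.261513 = -0.987089
w(0.47) ≈ -0.9871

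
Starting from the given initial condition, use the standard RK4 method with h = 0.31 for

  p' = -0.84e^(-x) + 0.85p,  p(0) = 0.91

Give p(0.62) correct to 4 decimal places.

RK4: k1 = f(x_n, p_n); k2 = f(x_n + h/2, p_n + (h/2)·k1); k3 = f(x_n + h/2, p_n + (h/2)·k2); k4 = f(x_n + h, p_n + h·k3); p_{n+1} = p_n + (h/6)·(k1 + 2k2 + 2k3 + k4).
x=0.000000, p=0.910000:
  k1 = f(0.000000, 0.910000) = -0.066500
  k2 = f(0.155000, 0.899693) = 0.045350
  k3 = f(0.155000, 0.917029) = 0.060086
  k4 = f(0.310000, 0.928627) = 0.173237
  p ← 0.910000 + (0.31/6)·(k1 + 2k2 + 2k3 + k4) = 0.926410
x=0.310000, p=0.926410:
  k1 = f(0.310000, 0.926410) = 0.171353
  k2 = f(0.465000, 0.952970) = 0.282391
  k3 = f(0.465000, 0.970180) = 0.297020
  k4 = f(0.620000, 1.018486) = 0.413840
  p ← 0.926410 + (0.31/6)·(k1 + 2k2 + 2k3 + k4) = 1.016517
p(0.62) ≈ 1.0165

1.0165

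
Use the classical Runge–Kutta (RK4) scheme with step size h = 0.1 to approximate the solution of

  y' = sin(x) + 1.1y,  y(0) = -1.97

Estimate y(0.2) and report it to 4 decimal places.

-2.4333

RK4: k1 = f(x_n, y_n); k2 = f(x_n + h/2, y_n + (h/2)·k1); k3 = f(x_n + h/2, y_n + (h/2)·k2); k4 = f(x_n + h, y_n + h·k3); y_{n+1} = y_n + (h/6)·(k1 + 2k2 + 2k3 + k4).
x=0.000000, y=-1.970000:
  k1 = f(0.000000, -1.970000) = -2.167000
  k2 = f(0.050000, -2.078350) = -2.236206
  k3 = f(0.050000, -2.081810) = -2.240012
  k4 = f(0.100000, -2.194001) = -2.313568
  y ← -1.970000 + (0.1/6)·(k1 + 2k2 + 2k3 + k4) = -2.193883
x=0.100000, y=-2.193883:
  k1 = f(0.100000, -2.193883) = -2.313438
  k2 = f(0.150000, -2.309555) = -2.391073
  k3 = f(0.150000, -2.313437) = -2.395343
  k4 = f(0.200000, -2.433418) = -2.478090
  y ← -2.193883 + (0.1/6)·(k1 + 2k2 + 2k3 + k4) = -2.433289
y(0.2) ≈ -2.4333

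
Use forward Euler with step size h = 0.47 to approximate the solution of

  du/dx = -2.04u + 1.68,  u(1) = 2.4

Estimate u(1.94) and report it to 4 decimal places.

Euler: u_{n+1} = u_n + h·f(x_n, u_n).
x=1.000000, u=2.400000: f=-3.216000 → u ← 2.400000 + 0.47·(-3.216000) = 0.888480
x=1.470000, u=0.888480: f=-0.132499 → u ← 0.888480 + 0.47·(-0.132499) = 0.826205
u(1.94) ≈ 0.8262

0.8262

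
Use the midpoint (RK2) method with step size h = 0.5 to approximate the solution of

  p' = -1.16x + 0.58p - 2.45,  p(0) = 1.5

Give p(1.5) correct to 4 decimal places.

Midpoint: k1 = f(x_n, p_n); k2 = f(x_n + h/2, p_n + (h/2)·k1); p_{n+1} = p_n + h·k2.
x=0.000000, p=1.500000:
  k1 = f(0.000000, 1.500000) = -1.580000
  k2 = f(0.250000, 1.105000) = -2.099100
  p ← 1.500000 + 0.5·(-2.099100) = 0.450450
x=0.500000, p=0.450450:
  k1 = f(0.500000, 0.450450) = -2.768739
  k2 = f(0.750000, -0.241735) = -3.460206
  p ← 0.450450 + 0.5·(-3.460206) = -1.279653
x=1.000000, p=-1.279653:
  k1 = f(1.000000, -1.279653) = -4.352199
  k2 = f(1.250000, -2.367703) = -5.273268
  p ← -1.279653 + 0.5·(-5.273268) = -3.916287
p(1.5) ≈ -3.9163

-3.9163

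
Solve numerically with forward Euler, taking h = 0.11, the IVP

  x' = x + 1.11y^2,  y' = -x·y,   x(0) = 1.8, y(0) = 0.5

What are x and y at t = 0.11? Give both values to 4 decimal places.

Euler on (x,y): x_{n+1} = x_n + h·x', y_{n+1} = y_n + h·y'.
0.000000: (1.800000, 0.500000); f=(2.077500, -0.900000) → (2.028525, 0.401000)
(x(0.11), y(0.11)) ≈ (2.0285, 0.4010)

2.0285, 0.4010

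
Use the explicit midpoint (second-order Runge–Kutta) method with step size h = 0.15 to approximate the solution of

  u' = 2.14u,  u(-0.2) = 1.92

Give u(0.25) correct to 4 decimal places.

Midpoint: k1 = f(t_n, u_n); k2 = f(t_n + h/2, u_n + (h/2)·k1); u_{n+1} = u_n + h·k2.
t=-0.200000, u=1.920000:
  k1 = f(-0.200000, 1.920000) = 4.108800
  k2 = f(-0.125000, 2.228160) = 4.768262
  u ← 1.920000 + 0.15·4.768262 = 2.635239
t=-0.050000, u=2.635239:
  k1 = f(-0.050000, 2.635239) = 5.639412
  k2 = f(0.025000, 3.058195) = 6.544538
  u ← 2.635239 + 0.15·6.544538 = 3.616920
t=0.100000, u=3.616920:
  k1 = f(0.100000, 3.616920) = 7.740209
  k2 = f(0.175000, 4.197436) = 8.982512
  u ← 3.616920 + 0.15·8.982512 = 4.964297
u(0.25) ≈ 4.9643

4.9643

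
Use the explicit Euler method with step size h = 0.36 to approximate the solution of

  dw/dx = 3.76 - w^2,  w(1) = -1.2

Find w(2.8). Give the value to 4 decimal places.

1.9449

Euler: w_{n+1} = w_n + h·f(x_n, w_n).
x=1.000000, w=-1.200000: f=2.320000 → w ← -1.200000 + 0.36·2.320000 = -0.364800
x=1.360000, w=-0.364800: f=3.626921 → w ← -0.364800 + 0.36·3.626921 = 0.940892
x=1.720000, w=0.940892: f=2.874723 → w ← 0.940892 + 0.36·2.874723 = 1.975792
x=2.080000, w=1.975792: f=-0.143753 → w ← 1.975792 + 0.36·(-0.143753) = 1.924041
x=2.440000, w=1.924041: f=0.058068 → w ← 1.924041 + 0.36·0.058068 = 1.944945
w(2.8) ≈ 1.9449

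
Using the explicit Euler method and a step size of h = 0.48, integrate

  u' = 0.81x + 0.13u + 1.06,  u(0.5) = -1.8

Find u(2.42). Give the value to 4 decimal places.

1.9611

Euler: u_{n+1} = u_n + h·f(x_n, u_n).
x=0.500000, u=-1.800000: f=1.231000 → u ← -1.800000 + 0.48·1.231000 = -1.209120
x=0.980000, u=-1.209120: f=1.696614 → u ← -1.209120 + 0.48·1.696614 = -0.394745
x=1.460000, u=-0.394745: f=2.191283 → u ← -0.394745 + 0.48·2.191283 = 0.657071
x=1.940000, u=0.657071: f=2.716819 → u ← 0.657071 + 0.48·2.716819 = 1.961144
u(2.42) ≈ 1.9611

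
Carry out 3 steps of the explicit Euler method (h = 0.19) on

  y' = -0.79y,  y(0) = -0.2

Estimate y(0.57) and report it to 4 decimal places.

-0.1228

Euler: y_{n+1} = y_n + h·f(t_n, y_n).
t=0.000000, y=-0.200000: f=0.158000 → y ← -0.200000 + 0.19·0.158000 = -0.169980
t=0.190000, y=-0.169980: f=0.134284 → y ← -0.169980 + 0.19·0.134284 = -0.144466
t=0.380000, y=-0.144466: f=0.114128 → y ← -0.144466 + 0.19·0.114128 = -0.122782
y(0.57) ≈ -0.1228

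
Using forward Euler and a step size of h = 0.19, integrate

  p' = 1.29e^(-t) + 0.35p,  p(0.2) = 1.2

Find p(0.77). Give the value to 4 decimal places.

Euler: p_{n+1} = p_n + h·f(t_n, p_n).
t=0.200000, p=1.200000: f=1.476163 → p ← 1.200000 + 0.19·1.476163 = 1.480471
t=0.390000, p=1.480471: f=1.391568 → p ← 1.480471 + 0.19·1.391568 = 1.744869
t=0.580000, p=1.744869: f=1.332973 → p ← 1.744869 + 0.19·1.332973 = 1.998134
p(0.77) ≈ 1.9981

1.9981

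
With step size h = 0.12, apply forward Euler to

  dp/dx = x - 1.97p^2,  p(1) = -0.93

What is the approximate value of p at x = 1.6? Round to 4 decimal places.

Euler: p_{n+1} = p_n + h·f(x_n, p_n).
x=1.000000, p=-0.930000: f=-0.703853 → p ← -0.930000 + 0.12·(-0.703853) = -1.014462
x=1.120000, p=-1.014462: f=-0.907394 → p ← -1.014462 + 0.12·(-0.907394) = -1.123350
x=1.240000, p=-1.123350: f=-1.245971 → p ← -1.123350 + 0.12·(-1.245971) = -1.272866
x=1.360000, p=-1.272866: f=-1.831771 → p ← -1.272866 + 0.12·(-1.831771) = -1.492679
x=1.480000, p=-1.492679: f=-2.909337 → p ← -1.492679 + 0.12·(-2.909337) = -1.841799
p(1.6) ≈ -1.8418

-1.8418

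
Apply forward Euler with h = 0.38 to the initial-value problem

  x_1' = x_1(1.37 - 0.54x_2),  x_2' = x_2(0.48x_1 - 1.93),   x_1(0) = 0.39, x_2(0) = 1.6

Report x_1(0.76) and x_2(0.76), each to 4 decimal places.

Euler on (x_1,x_2): x_1_{n+1} = x_1_n + h·x_1', x_2_{n+1} = x_2_n + h·x_2'.
0.000000: (0.390000, 1.600000); f=(0.197340, -2.788480) → (0.464989, 0.540378)
0.380000: (0.464989, 0.540378); f=(0.501350, -0.922319) → (0.655502, 0.189896)
(x_1(0.76), x_2(0.76)) ≈ (0.6555, 0.1899)

0.6555, 0.1899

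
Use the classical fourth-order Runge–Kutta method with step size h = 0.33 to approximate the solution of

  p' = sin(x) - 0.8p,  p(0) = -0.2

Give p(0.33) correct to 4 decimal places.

-0.1041

RK4: k1 = f(x_n, p_n); k2 = f(x_n + h/2, p_n + (h/2)·k1); k3 = f(x_n + h/2, p_n + (h/2)·k2); k4 = f(x_n + h, p_n + h·k3); p_{n+1} = p_n + (h/6)·(k1 + 2k2 + 2k3 + k4).
x=0.000000, p=-0.200000:
  k1 = f(0.000000, -0.200000) = 0.160000
  k2 = f(0.165000, -0.173600) = 0.303132
  k3 = f(0.165000, -0.149983) = 0.284239
  k4 = f(0.330000, -0.106201) = 0.409004
  p ← -0.200000 + (0.33/6)·(k1 + 2k2 + 2k3 + k4) = -0.104094
p(0.33) ≈ -0.1041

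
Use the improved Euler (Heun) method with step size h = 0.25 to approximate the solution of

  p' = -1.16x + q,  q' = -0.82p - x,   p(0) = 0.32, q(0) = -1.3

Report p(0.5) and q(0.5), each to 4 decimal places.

Heun on (p,q): k1 = f(x_n, state_n); k2 = f(x_n + h, state_n + h·k1); state_{n+1} = state_n + (h/2)·(k1 + k2).
0.000000: (0.320000, -1.300000)
  k1 = (-1.300000, -0.262400)
  predictor → (-0.005000, -1.365600)
  k2 = (-1.655600, -0.245900)
  → (-0.049450, -1.363538)
0.250000: (-0.049450, -1.363538)
  k1 = (-1.653538, -0.209451)
  predictor → (-0.462834, -1.415900)
  k2 = (-1.995900, -0.120476)
  → (-0.505630, -1.404778)
(p(0.5), q(0.5)) ≈ (-0.5056, -1.4048)

-0.5056, -1.4048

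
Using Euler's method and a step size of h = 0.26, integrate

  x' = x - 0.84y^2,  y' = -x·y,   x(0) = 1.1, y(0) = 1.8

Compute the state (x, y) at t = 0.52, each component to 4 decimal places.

0.4940, 1.0585

Euler on (x,y): x_{n+1} = x_n + h·x', y_{n+1} = y_n + h·y'.
0.000000: (1.100000, 1.800000); f=(-1.621600, -1.980000) → (0.678384, 1.285200)
0.260000: (0.678384, 1.285200); f=(-0.709077, -0.871859) → (0.494024, 1.058517)
(x(0.52), y(0.52)) ≈ (0.4940, 1.0585)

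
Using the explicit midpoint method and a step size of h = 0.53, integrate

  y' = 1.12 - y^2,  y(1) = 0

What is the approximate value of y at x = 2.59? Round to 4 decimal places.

Midpoint: k1 = f(x_n, y_n); k2 = f(x_n + h/2, y_n + (h/2)·k1); y_{n+1} = y_n + h·k2.
x=1.000000, y=0.000000:
  k1 = f(1.000000, 0.000000) = 1.120000
  k2 = f(1.265000, 0.296800) = 1.031910
  y ← 0.000000 + 0.53·1.031910 = 0.546912
x=1.530000, y=0.546912:
  k1 = f(1.530000, 0.546912) = 0.820887
  k2 = f(1.795000, 0.764447) = 0.535620
  y ← 0.546912 + 0.53·0.535620 = 0.830791
x=2.060000, y=0.830791:
  k1 = f(2.060000, 0.830791) = 0.429786
  k2 = f(2.325000, 0.944684) = 0.227571
  y ← 0.830791 + 0.53·0.227571 = 0.951404
y(2.59) ≈ 0.9514

0.9514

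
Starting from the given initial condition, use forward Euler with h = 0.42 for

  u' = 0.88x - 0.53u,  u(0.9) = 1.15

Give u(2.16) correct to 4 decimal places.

Euler: u_{n+1} = u_n + h·f(x_n, u_n).
x=0.900000, u=1.150000: f=0.182500 → u ← 1.150000 + 0.42·0.182500 = 1.226650
x=1.320000, u=1.226650: f=0.511475 → u ← 1.226650 + 0.42·0.511475 = 1.441470
x=1.740000, u=1.441470: f=0.767221 → u ← 1.441470 + 0.42·0.767221 = 1.763703
u(2.16) ≈ 1.7637

1.7637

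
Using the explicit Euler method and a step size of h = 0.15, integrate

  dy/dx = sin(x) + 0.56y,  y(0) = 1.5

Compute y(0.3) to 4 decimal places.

1.7850

Euler: y_{n+1} = y_n + h·f(x_n, y_n).
x=0.000000, y=1.500000: f=0.840000 → y ← 1.500000 + 0.15·0.840000 = 1.626000
x=0.150000, y=1.626000: f=1.059998 → y ← 1.626000 + 0.15·1.059998 = 1.785000
y(0.3) ≈ 1.7850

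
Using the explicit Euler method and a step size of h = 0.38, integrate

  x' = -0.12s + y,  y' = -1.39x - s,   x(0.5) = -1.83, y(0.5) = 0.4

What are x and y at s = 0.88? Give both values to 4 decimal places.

Euler on (x,y): x_{n+1} = x_n + h·x', y_{n+1} = y_n + h·y'.
0.500000: (-1.830000, 0.400000); f=(0.340000, 2.043700) → (-1.700800, 1.176606)
(x(0.88), y(0.88)) ≈ (-1.7008, 1.1766)

-1.7008, 1.1766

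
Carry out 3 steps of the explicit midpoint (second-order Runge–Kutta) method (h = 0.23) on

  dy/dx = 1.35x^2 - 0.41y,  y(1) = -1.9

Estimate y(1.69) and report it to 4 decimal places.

Midpoint: k1 = f(x_n, y_n); k2 = f(x_n + h/2, y_n + (h/2)·k1); y_{n+1} = y_n + h·k2.
x=1.000000, y=-1.900000:
  k1 = f(1.000000, -1.900000) = 2.129000
  k2 = f(1.115000, -1.655165) = 2.356971
  y ← -1.900000 + 0.23·2.356971 = -1.357897
x=1.230000, y=-1.357897:
  k1 = f(1.230000, -1.357897) = 2.599153
  k2 = f(1.345000, -1.058994) = 2.876371
  y ← -1.357897 + 0.23·2.876371 = -0.696331
x=1.460000, y=-0.696331:
  k1 = f(1.460000, -0.696331) = 3.163156
  k2 = f(1.575000, -0.332568) = 3.485197
  y ← -0.696331 + 0.23·3.485197 = 0.105264
y(1.69) ≈ 0.1053

0.1053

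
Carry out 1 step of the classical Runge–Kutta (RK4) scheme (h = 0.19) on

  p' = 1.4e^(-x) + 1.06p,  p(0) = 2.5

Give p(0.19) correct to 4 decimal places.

3.3270

RK4: k1 = f(x_n, p_n); k2 = f(x_n + h/2, p_n + (h/2)·k1); k3 = f(x_n + h/2, p_n + (h/2)·k2); k4 = f(x_n + h, p_n + h·k3); p_{n+1} = p_n + (h/6)·(k1 + 2k2 + 2k3 + k4).
x=0.000000, p=2.500000:
  k1 = f(0.000000, 2.500000) = 4.050000
  k2 = f(0.095000, 2.884750) = 4.330957
  k3 = f(0.095000, 2.911441) = 4.359249
  k4 = f(0.190000, 3.328257) = 4.685696
  p ← 2.500000 + (0.19/6)·(k1 + 2k2 + 2k3 + k4) = 3.327010
p(0.19) ≈ 3.3270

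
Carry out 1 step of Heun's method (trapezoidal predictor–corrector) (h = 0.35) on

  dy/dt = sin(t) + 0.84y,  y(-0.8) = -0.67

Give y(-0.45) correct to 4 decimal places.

-1.1345

Heun: k1 = f(t_n, y_n); k2 = f(t_n + h, y_n + h·k1); y_{n+1} = y_n + (h/2)·(k1 + k2).
t=-0.800000, y=-0.670000:
  k1 = f(-0.800000, -0.670000) = -1.280156
  k2 = f(-0.450000, -1.118055) = -1.374131
  y ← -0.670000 + (0.35/2)·(-1.280156 + (-1.374131)) = -1.134500
y(-0.45) ≈ -1.1345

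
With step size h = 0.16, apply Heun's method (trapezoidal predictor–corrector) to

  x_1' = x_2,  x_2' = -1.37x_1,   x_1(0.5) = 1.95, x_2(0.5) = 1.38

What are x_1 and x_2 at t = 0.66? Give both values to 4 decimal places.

2.1366, 0.9284

Heun on (x_1,x_2): k1 = f(t_n, state_n); k2 = f(t_n + h, state_n + h·k1); state_{n+1} = state_n + (h/2)·(k1 + k2).
0.500000: (1.950000, 1.380000)
  k1 = (1.380000, -2.671500)
  predictor → (2.170800, 0.952560)
  k2 = (0.952560, -2.973996)
  → (2.136605, 0.928360)
(x_1(0.66), x_2(0.66)) ≈ (2.1366, 0.9284)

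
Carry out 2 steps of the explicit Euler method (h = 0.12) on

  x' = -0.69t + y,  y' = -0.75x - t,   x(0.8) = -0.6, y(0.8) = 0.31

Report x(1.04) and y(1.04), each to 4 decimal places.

-0.6731, 0.2142

Euler on (x,y): x_{n+1} = x_n + h·x', y_{n+1} = y_n + h·y'.
0.800000: (-0.600000, 0.310000); f=(-0.242000, -0.350000) → (-0.629040, 0.268000)
0.920000: (-0.629040, 0.268000); f=(-0.366800, -0.448220) → (-0.673056, 0.214214)
(x(1.04), y(1.04)) ≈ (-0.6731, 0.2142)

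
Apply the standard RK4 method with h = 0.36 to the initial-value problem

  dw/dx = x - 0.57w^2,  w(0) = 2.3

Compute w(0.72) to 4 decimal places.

RK4: k1 = f(x_n, w_n); k2 = f(x_n + h/2, w_n + (h/2)·k1); k3 = f(x_n + h/2, w_n + (h/2)·k2); k4 = f(x_n + h, w_n + h·k3); w_{n+1} = w_n + (h/6)·(k1 + 2k2 + 2k3 + k4).
x=0.000000, w=2.300000:
  k1 = f(0.000000, 2.300000) = -3.015300
  k2 = f(0.180000, 1.757246) = -1.580111
  k3 = f(0.180000, 2.015580) = -2.135661
  k4 = f(0.360000, 1.531162) = -0.976341
  w ← 2.300000 + (0.36/6)·(k1 + 2k2 + 2k3 + k4) = 1.614609
x=0.360000, w=1.614609:
  k1 = f(0.360000, 1.614609) = -1.125968
  k2 = f(0.540000, 1.411935) = -0.596329
  k3 = f(0.540000, 1.507270) = -0.754961
  k4 = f(0.720000, 1.342823) = -0.307809
  w ← 1.614609 + (0.36/6)·(k1 + 2k2 + 2k3 + k4) = 1.366427
w(0.72) ≈ 1.3664

1.3664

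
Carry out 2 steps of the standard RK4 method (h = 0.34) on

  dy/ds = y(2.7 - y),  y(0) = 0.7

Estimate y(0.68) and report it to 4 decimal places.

RK4: k1 = f(s_n, y_n); k2 = f(s_n + h/2, y_n + (h/2)·k1); k3 = f(s_n + h/2, y_n + (h/2)·k2); k4 = f(s_n + h, y_n + h·k3); y_{n+1} = y_n + (h/6)·(k1 + 2k2 + 2k3 + k4).
s=0.000000, y=0.700000:
  k1 = f(0.000000, 0.700000) = 1.400000
  k2 = f(0.170000, 0.938000) = 1.652756
  k3 = f(0.170000, 0.980969) = 1.686316
  k4 = f(0.340000, 1.273347) = 1.816624
  y ← 0.700000 + (0.34/6)·(k1 + 2k2 + 2k3 + k4) = 1.260704
s=0.340000, y=1.260704:
  k1 = f(0.340000, 1.260704) = 1.814526
  k2 = f(0.510000, 1.569173) = 1.774463
  k3 = f(0.510000, 1.562362) = 1.777402
  k4 = f(0.680000, 1.865020) = 1.557254
  y ← 1.260704 + (0.34/6)·(k1 + 2k2 + 2k3 + k4) = 1.854316
y(0.68) ≈ 1.8543

1.8543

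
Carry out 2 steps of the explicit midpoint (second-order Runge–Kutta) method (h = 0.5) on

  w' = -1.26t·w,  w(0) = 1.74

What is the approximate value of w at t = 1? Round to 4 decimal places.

0.8824

Midpoint: k1 = f(t_n, w_n); k2 = f(t_n + h/2, w_n + (h/2)·k1); w_{n+1} = w_n + h·k2.
t=0.000000, w=1.740000:
  k1 = f(0.000000, 1.740000) = 0.000000
  k2 = f(0.250000, 1.740000) = -0.548100
  w ← 1.740000 + 0.5·(-0.548100) = 1.465950
t=0.500000, w=1.465950:
  k1 = f(0.500000, 1.465950) = -0.923548
  k2 = f(0.750000, 1.235063) = -1.167134
  w ← 1.465950 + 0.5·(-1.167134) = 0.882383
w(1) ≈ 0.8824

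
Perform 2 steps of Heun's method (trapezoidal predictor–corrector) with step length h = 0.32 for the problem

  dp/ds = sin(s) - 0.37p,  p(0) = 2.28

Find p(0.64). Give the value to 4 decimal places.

1.9850

Heun: k1 = f(s_n, p_n); k2 = f(s_n + h, p_n + h·k1); p_{n+1} = p_n + (h/2)·(k1 + k2).
s=0.000000, p=2.280000:
  k1 = f(0.000000, 2.280000) = -0.843600
  k2 = f(0.320000, 2.010048) = -0.429151
  p ← 2.280000 + (0.32/2)·(-0.843600 + (-0.429151)) = 2.076360
s=0.320000, p=2.076360:
  k1 = f(0.320000, 2.076360) = -0.453687
  k2 = f(0.640000, 1.931180) = -0.117341
  p ← 2.076360 + (0.32/2)·(-0.453687 + (-0.117341)) = 1.984995
p(0.64) ≈ 1.9850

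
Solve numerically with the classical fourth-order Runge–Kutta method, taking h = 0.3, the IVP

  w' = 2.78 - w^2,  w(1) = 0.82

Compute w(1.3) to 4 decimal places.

1.2943

RK4: k1 = f(t_n, w_n); k2 = f(t_n + h/2, w_n + (h/2)·k1); k3 = f(t_n + h/2, w_n + (h/2)·k2); k4 = f(t_n + h, w_n + h·k3); w_{n+1} = w_n + (h/6)·(k1 + 2k2 + 2k3 + k4).
t=1.000000, w=0.820000:
  k1 = f(1.000000, 0.820000) = 2.107600
  k2 = f(1.150000, 1.136140) = 1.489186
  k3 = f(1.150000, 1.043378) = 1.691363
  k4 = f(1.300000, 1.327409) = 1.017986
  w ← 0.820000 + (0.3/6)·(k1 + 2k2 + 2k3 + k4) = 1.294334
w(1.3) ≈ 1.2943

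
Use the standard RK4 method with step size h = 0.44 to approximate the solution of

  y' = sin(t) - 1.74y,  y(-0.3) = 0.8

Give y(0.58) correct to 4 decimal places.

0.2833

RK4: k1 = f(t_n, y_n); k2 = f(t_n + h/2, y_n + (h/2)·k1); k3 = f(t_n + h/2, y_n + (h/2)·k2); k4 = f(t_n + h, y_n + h·k3); y_{n+1} = y_n + (h/6)·(k1 + 2k2 + 2k3 + k4).
t=-0.300000, y=0.800000:
  k1 = f(-0.300000, 0.800000) = -1.687520
  k2 = f(-0.080000, 0.428746) = -0.825932
  k3 = f(-0.080000, 0.618295) = -1.155748
  k4 = f(0.140000, 0.291471) = -0.367616
  y ← 0.800000 + (0.44/6)·(k1 + 2k2 + 2k3 + k4) = 0.358644
t=0.140000, y=0.358644:
  k1 = f(0.140000, 0.358644) = -0.484497
  k2 = f(0.360000, 0.252054) = -0.086300
  k3 = f(0.360000, 0.339658) = -0.238730
  k4 = f(0.580000, 0.253602) = 0.106756
  y ← 0.358644 + (0.44/6)·(k1 + 2k2 + 2k3 + k4) = 0.283272
y(0.58) ≈ 0.2833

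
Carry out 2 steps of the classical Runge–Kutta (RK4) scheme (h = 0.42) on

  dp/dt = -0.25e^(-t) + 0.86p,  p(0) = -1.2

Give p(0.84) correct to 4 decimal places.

-2.6898

RK4: k1 = f(t_n, p_n); k2 = f(t_n + h/2, p_n + (h/2)·k1); k3 = f(t_n + h/2, p_n + (h/2)·k2); k4 = f(t_n + h, p_n + h·k3); p_{n+1} = p_n + (h/6)·(k1 + 2k2 + 2k3 + k4).
t=0.000000, p=-1.200000:
  k1 = f(0.000000, -1.200000) = -1.282000
  k2 = f(0.210000, -1.469220) = -1.466175
  k3 = f(0.210000, -1.507897) = -1.499437
  k4 = f(0.420000, -1.829764) = -1.737858
  p ← -1.200000 + (0.42/6)·(k1 + 2k2 + 2k3 + k4) = -1.826576
t=0.420000, p=-1.826576:
  k1 = f(0.420000, -1.826576) = -1.735117
  k2 = f(0.630000, -2.190950) = -2.017365
  k3 = f(0.630000, -2.250223) = -2.068339
  k4 = f(0.840000, -2.695278) = -2.425867
  p ← -1.826576 + (0.42/6)·(k1 + 2k2 + 2k3 + k4) = -2.689843
p(0.84) ≈ -2.6898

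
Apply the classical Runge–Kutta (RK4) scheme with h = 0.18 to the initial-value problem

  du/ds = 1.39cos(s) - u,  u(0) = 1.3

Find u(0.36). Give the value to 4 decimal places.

RK4: k1 = f(s_n, u_n); k2 = f(s_n + h/2, u_n + (h/2)·k1); k3 = f(s_n + h/2, u_n + (h/2)·k2); k4 = f(s_n + h, u_n + h·k3); u_{n+1} = u_n + (h/6)·(k1 + 2k2 + 2k3 + k4).
s=0.000000, u=1.300000:
  k1 = f(0.000000, 1.300000) = 0.090000
  k2 = f(0.090000, 1.308100) = 0.076274
  k3 = f(0.090000, 1.306865) = 0.077510
  k4 = f(0.180000, 1.313952) = 0.053591
  u ← 1.300000 + (0.18/6)·(k1 + 2k2 + 2k3 + k4) = 1.313535
s=0.180000, u=1.313535:
  k1 = f(0.180000, 1.313535) = 0.054008
  k2 = f(0.270000, 1.318395) = 0.021246
  k3 = f(0.270000, 1.315447) = 0.024195
  k4 = f(0.360000, 1.317890) = -0.016993
  u ← 1.313535 + (0.18/6)·(k1 + 2k2 + 2k3 + k4) = 1.317372
u(0.36) ≈ 1.3174

1.3174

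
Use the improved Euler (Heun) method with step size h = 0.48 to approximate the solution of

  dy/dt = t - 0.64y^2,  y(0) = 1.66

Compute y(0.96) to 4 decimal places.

1.2020

Heun: k1 = f(t_n, y_n); k2 = f(t_n + h, y_n + h·k1); y_{n+1} = y_n + (h/2)·(k1 + k2).
t=0.000000, y=1.660000:
  k1 = f(0.000000, 1.660000) = -1.763584
  k2 = f(0.480000, 0.813480) = 0.056481
  y ← 1.660000 + (0.48/2)·(-1.763584 + 0.056481) = 1.250295
t=0.480000, y=1.250295:
  k1 = f(0.480000, 1.250295) = -0.520472
  k2 = f(0.960000, 1.000468) = 0.319400
  y ← 1.250295 + (0.48/2)·(-0.520472 + 0.319400) = 1.202038
y(0.96) ≈ 1.2020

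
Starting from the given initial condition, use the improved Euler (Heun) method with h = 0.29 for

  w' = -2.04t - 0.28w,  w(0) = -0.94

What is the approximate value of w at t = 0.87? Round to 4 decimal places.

Heun: k1 = f(t_n, w_n); k2 = f(t_n + h, w_n + h·k1); w_{n+1} = w_n + (h/2)·(k1 + k2).
t=0.000000, w=-0.940000:
  k1 = f(0.000000, -0.940000) = 0.263200
  k2 = f(0.290000, -0.863672) = -0.349772
  w ← -0.940000 + (0.29/2)·(0.263200 + (-0.349772)) = -0.952553
t=0.290000, w=-0.952553:
  k1 = f(0.290000, -0.952553) = -0.324885
  k2 = f(0.580000, -1.046770) = -0.890105
  w ← -0.952553 + (0.29/2)·(-0.324885 + (-0.890105)) = -1.128726
t=0.580000, w=-1.128726:
  k1 = f(0.580000, -1.128726) = -0.867157
  k2 = f(0.870000, -1.380202) = -1.388343
  w ← -1.128726 + (0.29/2)·(-0.867157 + (-1.388343)) = -1.455774
w(0.87) ≈ -1.4558

-1.4558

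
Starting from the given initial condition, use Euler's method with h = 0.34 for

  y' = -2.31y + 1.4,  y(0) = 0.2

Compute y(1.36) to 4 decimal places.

Euler: y_{n+1} = y_n + h·f(x_n, y_n).
x=0.000000, y=0.200000: f=0.938000 → y ← 0.200000 + 0.34·0.938000 = 0.518920
x=0.340000, y=0.518920: f=0.201295 → y ← 0.518920 + 0.34·0.201295 = 0.587360
x=0.680000, y=0.587360: f=0.043198 → y ← 0.587360 + 0.34·0.043198 = 0.602048
x=1.020000, y=0.602048: f=0.009270 → y ← 0.602048 + 0.34·0.009270 = 0.605199
y(1.36) ≈ 0.6052

0.6052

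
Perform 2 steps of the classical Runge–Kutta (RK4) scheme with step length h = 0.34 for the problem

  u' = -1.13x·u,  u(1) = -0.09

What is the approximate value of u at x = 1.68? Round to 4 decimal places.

RK4: k1 = f(x_n, u_n); k2 = f(x_n + h/2, u_n + (h/2)·k1); k3 = f(x_n + h/2, u_n + (h/2)·k2); k4 = f(x_n + h, u_n + h·k3); u_{n+1} = u_n + (h/6)·(k1 + 2k2 + 2k3 + k4).
x=1.000000, u=-0.090000:
  k1 = f(1.000000, -0.090000) = 0.101700
  k2 = f(1.170000, -0.072711) = 0.096131
  k3 = f(1.170000, -0.073658) = 0.097383
  k4 = f(1.340000, -0.056890) = 0.086143
  u ← -0.090000 + (0.34/6)·(k1 + 2k2 + 2k3 + k4) = -0.057424
x=1.340000, u=-0.057424:
  k1 = f(1.340000, -0.057424) = 0.086951
  k2 = f(1.510000, -0.042642) = 0.072760
  k3 = f(1.510000, -0.045055) = 0.076877
  k4 = f(1.680000, -0.031286) = 0.059393
  u ← -0.057424 + (0.34/6)·(k1 + 2k2 + 2k3 + k4) = -0.032172
u(1.68) ≈ -0.0322

-0.0322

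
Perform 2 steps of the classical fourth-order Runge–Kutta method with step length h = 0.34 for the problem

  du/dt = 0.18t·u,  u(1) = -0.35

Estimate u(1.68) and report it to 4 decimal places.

-0.4124

RK4: k1 = f(t_n, u_n); k2 = f(t_n + h/2, u_n + (h/2)·k1); k3 = f(t_n + h/2, u_n + (h/2)·k2); k4 = f(t_n + h, u_n + h·k3); u_{n+1} = u_n + (h/6)·(k1 + 2k2 + 2k3 + k4).
t=1.000000, u=-0.350000:
  k1 = f(1.000000, -0.350000) = -0.063000
  k2 = f(1.170000, -0.360710) = -0.075966
  k3 = f(1.170000, -0.362914) = -0.076430
  k4 = f(1.340000, -0.375986) = -0.090688
  u ← -0.350000 + (0.34/6)·(k1 + 2k2 + 2k3 + k4) = -0.375980
t=1.340000, u=-0.375980:
  k1 = f(1.340000, -0.375980) = -0.090686
  k2 = f(1.510000, -0.391397) = -0.106382
  k3 = f(1.510000, -0.394065) = -0.107107
  k4 = f(1.680000, -0.412397) = -0.124709
  u ← -0.375980 + (0.34/6)·(k1 + 2k2 + 2k3 + k4) = -0.412382
u(1.68) ≈ -0.4124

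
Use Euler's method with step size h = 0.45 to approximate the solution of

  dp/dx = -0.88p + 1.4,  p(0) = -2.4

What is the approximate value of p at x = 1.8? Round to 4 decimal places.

Euler: p_{n+1} = p_n + h·f(x_n, p_n).
x=0.000000, p=-2.400000: f=3.512000 → p ← -2.400000 + 0.45·3.512000 = -0.819600
x=0.450000, p=-0.819600: f=2.121248 → p ← -0.819600 + 0.45·2.121248 = 0.134962
x=0.900000, p=0.134962: f=1.281234 → p ← 0.134962 + 0.45·1.281234 = 0.711517
x=1.350000, p=0.711517: f=0.773865 → p ← 0.711517 + 0.45·0.773865 = 1.059756
p(1.8) ≈ 1.0598

1.0598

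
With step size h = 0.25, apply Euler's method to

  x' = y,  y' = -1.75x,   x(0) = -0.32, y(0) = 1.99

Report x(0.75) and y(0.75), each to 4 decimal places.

1.2231, 1.7417

Euler on (x,y): x_{n+1} = x_n + h·x', y_{n+1} = y_n + h·y'.
0.000000: (-0.320000, 1.990000); f=(1.990000, 0.560000) → (0.177500, 2.130000)
0.250000: (0.177500, 2.130000); f=(2.130000, -0.310625) → (0.710000, 2.052344)
0.500000: (0.710000, 2.052344); f=(2.052344, -1.242500) → (1.223086, 1.741719)
(x(0.75), y(0.75)) ≈ (1.2231, 1.7417)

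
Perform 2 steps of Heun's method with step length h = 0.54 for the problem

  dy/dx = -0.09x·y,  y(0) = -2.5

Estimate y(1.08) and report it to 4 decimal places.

Heun: k1 = f(x_n, y_n); k2 = f(x_n + h, y_n + h·k1); y_{n+1} = y_n + (h/2)·(k1 + k2).
x=0.000000, y=-2.500000:
  k1 = f(0.000000, -2.500000) = 0.000000
  k2 = f(0.540000, -2.500000) = 0.121500
  y ← -2.500000 + (0.54/2)·(0.000000 + 0.121500) = -2.467195
x=0.540000, y=-2.467195:
  k1 = f(0.540000, -2.467195) = 0.119906
  k2 = f(1.080000, -2.402446) = 0.233518
  y ← -2.467195 + (0.54/2)·(0.119906 + 0.233518) = -2.371771
y(1.08) ≈ -2.3718

-2.3718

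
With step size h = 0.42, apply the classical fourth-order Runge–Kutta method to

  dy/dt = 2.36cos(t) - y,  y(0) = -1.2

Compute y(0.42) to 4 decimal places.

RK4: k1 = f(t_n, y_n); k2 = f(t_n + h/2, y_n + (h/2)·k1); k3 = f(t_n + h/2, y_n + (h/2)·k2); k4 = f(t_n + h, y_n + h·k3); y_{n+1} = y_n + (h/6)·(k1 + 2k2 + 2k3 + k4).
t=0.000000, y=-1.200000:
  k1 = f(0.000000, -1.200000) = 3.560000
  k2 = f(0.210000, -0.452400) = 2.760553
  k3 = f(0.210000, -0.620284) = 2.928437
  k4 = f(0.420000, 0.029943) = 2.124946
  y ← -1.200000 + (0.42/6)·(k1 + 2k2 + 2k3 + k4) = -0.005595
y(0.42) ≈ -0.0056

-0.0056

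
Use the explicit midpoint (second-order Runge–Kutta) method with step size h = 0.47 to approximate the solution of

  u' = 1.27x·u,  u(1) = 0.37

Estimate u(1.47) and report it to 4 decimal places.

Midpoint: k1 = f(x_n, u_n); k2 = f(x_n + h/2, u_n + (h/2)·k1); u_{n+1} = u_n + h·k2.
x=1.000000, u=0.370000:
  k1 = f(1.000000, 0.370000) = 0.469900
  k2 = f(1.235000, 0.480426) = 0.753525
  u ← 0.370000 + 0.47·0.753525 = 0.724157
u(1.47) ≈ 0.7242

0.7242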